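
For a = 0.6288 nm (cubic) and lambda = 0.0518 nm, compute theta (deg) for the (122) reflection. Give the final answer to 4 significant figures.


d = a / sqrt(h^2+k^2+l^2)
d = 0.6288 / sqrt(9) = 0.2096 nm
lambda = 2*d*sin(theta)  =>  sin(theta) = lambda / (2*d)
sin(theta) = 0.0518 / (2 * 0.2096) = 0.123569
theta = 7.098 deg


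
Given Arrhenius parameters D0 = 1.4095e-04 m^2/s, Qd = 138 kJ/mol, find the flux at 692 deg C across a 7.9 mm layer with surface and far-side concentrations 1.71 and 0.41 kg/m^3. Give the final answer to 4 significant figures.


Step 1: D = D0 * exp(-Qd/(R*T))
T = 692 + 273.15 = 965.15 K
D = 1.4095e-04 * exp(-138e3 / (8.314 * 965.15)) = 4.78776e-12 m^2/s
Step 2: J = D * (C1 - C2) / dx
J = 4.78776e-12 * (1.71 - 0.41) / 7.9e-03
J = 7.879e-10 kg/(m^2*s)


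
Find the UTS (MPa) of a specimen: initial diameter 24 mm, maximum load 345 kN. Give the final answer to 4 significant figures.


A0 = pi*(d/2)^2 = pi*(24/2)^2 = 452.389 mm^2
UTS = F_max / A0 = 345*1000 / 452.389
UTS = 762.6 MPa


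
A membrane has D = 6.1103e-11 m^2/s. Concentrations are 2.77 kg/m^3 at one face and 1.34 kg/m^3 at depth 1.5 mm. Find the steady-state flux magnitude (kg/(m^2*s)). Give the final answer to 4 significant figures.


J = -D * (dC/dx) = D * (C1 - C2) / dx
J = 6.1103e-11 * (2.77 - 1.34) / 1.5e-03
J = 5.825e-08 kg/(m^2*s)


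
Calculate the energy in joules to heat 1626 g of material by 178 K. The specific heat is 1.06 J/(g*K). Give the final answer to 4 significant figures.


Q = m * cp * dT
Q = 1626 * 1.06 * 178
Q = 306800 J


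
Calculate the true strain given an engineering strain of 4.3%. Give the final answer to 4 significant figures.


epsilon_true = ln(1 + epsilon_eng)
epsilon_true = ln(1 + 0.043)
epsilon_true = 0.0421


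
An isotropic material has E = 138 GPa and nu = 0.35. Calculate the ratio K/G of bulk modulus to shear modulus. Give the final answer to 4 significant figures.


G = E / (2*(1+nu))
G = 138 / (2*(1+0.35)) = 51.1111 GPa
K = E / (3*(1-2*nu))
K = 138 / (3*(1-2*0.35)) = 153.333 GPa
K/G = 153.333 / 51.1111 = 3


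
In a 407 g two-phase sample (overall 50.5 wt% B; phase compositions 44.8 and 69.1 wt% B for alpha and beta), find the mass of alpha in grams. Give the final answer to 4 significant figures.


f_alpha = (C_beta - C0) / (C_beta - C_alpha)
f_alpha = (69.1 - 50.5) / (69.1 - 44.8) = 0.765432
m_alpha = f_alpha * m_total = 0.765432 * 407 = 311.5 g


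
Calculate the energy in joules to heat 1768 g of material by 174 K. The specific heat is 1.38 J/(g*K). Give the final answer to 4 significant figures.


Q = m * cp * dT
Q = 1768 * 1.38 * 174
Q = 424500 J


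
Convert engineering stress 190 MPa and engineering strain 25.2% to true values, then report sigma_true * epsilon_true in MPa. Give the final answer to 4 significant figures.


sigma_true = sigma_eng * (1 + epsilon_eng)
sigma_true = 190 * (1 + 0.252) = 237.88 MPa
epsilon_true = ln(1 + epsilon_eng)
epsilon_true = ln(1 + 0.252) = 0.224742
sigma_true * epsilon_true = 237.88 * 0.224742 = 53.46 MPa


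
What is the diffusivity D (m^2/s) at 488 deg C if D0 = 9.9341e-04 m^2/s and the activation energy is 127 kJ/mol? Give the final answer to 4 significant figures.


D = D0 * exp(-Qd / (R*T))
T = 761.15 K
D = 9.9341e-04 * exp(-127e3 / (8.314 * 761.15))
D = 1.911e-12 m^2/s


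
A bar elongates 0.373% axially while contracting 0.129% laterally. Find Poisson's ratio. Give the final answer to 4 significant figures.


nu = -epsilon_lat / epsilon_axial
Lateral strain is contraction (negative), so using magnitudes:
nu = 0.129 / 0.373
nu = 0.3458


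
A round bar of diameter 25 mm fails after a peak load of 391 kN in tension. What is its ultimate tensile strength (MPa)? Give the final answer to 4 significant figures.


A0 = pi*(d/2)^2 = pi*(25/2)^2 = 490.874 mm^2
UTS = F_max / A0 = 391*1000 / 490.874
UTS = 796.5 MPa


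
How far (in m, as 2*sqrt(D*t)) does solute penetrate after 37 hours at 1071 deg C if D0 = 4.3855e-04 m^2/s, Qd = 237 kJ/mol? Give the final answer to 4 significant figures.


Step 1: D = D0 * exp(-Qd/(R*T))
T = 1344.15 K
D = 4.3855e-04 * exp(-237e3 / (8.314 * 1344.15)) = 2.70206e-13 m^2/s
Step 2: L = 2*sqrt(D*t)
t = 37 h = 133200 s
L = 2*sqrt(2.70206e-13 * 133200) = 3.794e-04 m


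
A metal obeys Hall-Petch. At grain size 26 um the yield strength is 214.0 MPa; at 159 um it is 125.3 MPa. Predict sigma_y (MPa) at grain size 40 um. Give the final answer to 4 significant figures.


sigma_y = sigma0 + k / sqrt(d)
1/sqrt(d1) = 1/sqrt(2.6e-05) = 196.116;  1/sqrt(d2) = 79.3052
k = (sigma1 - sigma2) / (1/sqrt(d1) - 1/sqrt(d2)) = (214.0 - 125.3) / (196.116 - 79.3052) = 0.759346 MPa*m^0.5
sigma0 = sigma1 - k/sqrt(d1) = 214.0 - 0.759346*196.116 = 65.0799 MPa
sigma_y(d3) = 65.0799 + 0.759346 / sqrt(4e-05) = 185.1 MPa


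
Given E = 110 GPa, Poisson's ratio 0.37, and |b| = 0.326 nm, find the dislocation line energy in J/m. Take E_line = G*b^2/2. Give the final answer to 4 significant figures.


Step 1: G = E / (2*(1+nu))
G = 110 / (2*(1+0.37)) = 40.146 GPa = 4.0146e+10 Pa
Step 2: E_line = G*b^2/2
b = 0.326 nm = 3.26e-10 m
E_line = 0.5 * 4.0146e+10 * (3.26e-10)^2 = 2.133e-09 J/m


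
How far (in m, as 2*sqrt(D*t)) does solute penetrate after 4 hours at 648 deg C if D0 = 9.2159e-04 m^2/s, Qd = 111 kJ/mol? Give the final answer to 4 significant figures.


Step 1: D = D0 * exp(-Qd/(R*T))
T = 921.15 K
D = 9.2159e-04 * exp(-111e3 / (8.314 * 921.15)) = 4.67687e-10 m^2/s
Step 2: L = 2*sqrt(D*t)
t = 4 h = 14400 s
L = 2*sqrt(4.67687e-10 * 14400) = 5.19e-03 m


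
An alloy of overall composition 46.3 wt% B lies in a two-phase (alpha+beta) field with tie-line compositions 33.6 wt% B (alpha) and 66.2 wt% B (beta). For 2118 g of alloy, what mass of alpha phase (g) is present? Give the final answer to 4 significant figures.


f_alpha = (C_beta - C0) / (C_beta - C_alpha)
f_alpha = (66.2 - 46.3) / (66.2 - 33.6) = 0.610429
m_alpha = f_alpha * m_total = 0.610429 * 2118 = 1293 g


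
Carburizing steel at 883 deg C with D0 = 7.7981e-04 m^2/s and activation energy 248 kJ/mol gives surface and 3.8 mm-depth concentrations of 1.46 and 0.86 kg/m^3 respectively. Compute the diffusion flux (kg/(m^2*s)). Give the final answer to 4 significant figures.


Step 1: D = D0 * exp(-Qd/(R*T))
T = 883 + 273.15 = 1156.15 K
D = 7.7981e-04 * exp(-248e3 / (8.314 * 1156.15)) = 4.86397e-15 m^2/s
Step 2: J = D * (C1 - C2) / dx
J = 4.86397e-15 * (1.46 - 0.86) / 3.8e-03
J = 7.68e-13 kg/(m^2*s)


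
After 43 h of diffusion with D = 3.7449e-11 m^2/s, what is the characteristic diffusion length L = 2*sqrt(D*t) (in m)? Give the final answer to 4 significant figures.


t = 43 hr = 154800 s
Diffusion length = 2*sqrt(D*t)
= 2*sqrt(3.7449e-11 * 154800)
= 4.815e-03 m


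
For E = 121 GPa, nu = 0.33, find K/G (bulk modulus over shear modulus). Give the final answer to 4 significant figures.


G = E / (2*(1+nu))
G = 121 / (2*(1+0.33)) = 45.4887 GPa
K = E / (3*(1-2*nu))
K = 121 / (3*(1-2*0.33)) = 118.627 GPa
K/G = 118.627 / 45.4887 = 2.608


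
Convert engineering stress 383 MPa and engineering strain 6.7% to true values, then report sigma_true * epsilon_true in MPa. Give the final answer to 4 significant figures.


sigma_true = sigma_eng * (1 + epsilon_eng)
sigma_true = 383 * (1 + 0.067) = 408.661 MPa
epsilon_true = ln(1 + epsilon_eng)
epsilon_true = ln(1 + 0.067) = 0.064851
sigma_true * epsilon_true = 408.661 * 0.064851 = 26.5 MPa


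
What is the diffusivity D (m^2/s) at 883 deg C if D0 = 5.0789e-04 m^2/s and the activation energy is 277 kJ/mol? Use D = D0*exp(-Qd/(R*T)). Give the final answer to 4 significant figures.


D = D0 * exp(-Qd / (R*T))
T = 1156.15 K
D = 5.0789e-04 * exp(-277e3 / (8.314 * 1156.15))
D = 1.551e-16 m^2/s


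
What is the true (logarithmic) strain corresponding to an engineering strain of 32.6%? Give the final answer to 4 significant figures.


epsilon_true = ln(1 + epsilon_eng)
epsilon_true = ln(1 + 0.326)
epsilon_true = 0.2822


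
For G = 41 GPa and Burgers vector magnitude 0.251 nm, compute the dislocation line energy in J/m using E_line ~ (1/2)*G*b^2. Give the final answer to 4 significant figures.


E = G*b^2/2
b = 0.251 nm = 2.51e-10 m
G = 41 GPa = 4.1e+10 Pa
E = 0.5 * 4.1e+10 * (2.51e-10)^2
E = 1.292e-09 J/m


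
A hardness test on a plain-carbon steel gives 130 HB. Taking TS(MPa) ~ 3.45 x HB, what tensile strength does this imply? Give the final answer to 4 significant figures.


TS (MPa) = 3.45 * HB
TS = 3.45 * 130
TS = 448.5 MPa


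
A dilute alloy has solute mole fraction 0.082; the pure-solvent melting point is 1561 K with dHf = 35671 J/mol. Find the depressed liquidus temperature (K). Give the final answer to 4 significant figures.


dT = R*Tm^2*x / dHf
dT = 8.314 * 1561^2 * 0.082 / 35671
dT = 46.5709 K
T_new = 1561 - 46.5709 = 1514 K


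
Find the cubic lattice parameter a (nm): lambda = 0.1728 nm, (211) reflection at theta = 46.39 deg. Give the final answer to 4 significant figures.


d = lambda / (2*sin(theta))
d = 0.1728 / (2*sin(46.39 deg))
d = 0.119329 nm
a = d * sqrt(h^2+k^2+l^2) = 0.119329 * sqrt(6)
a = 0.2923 nm


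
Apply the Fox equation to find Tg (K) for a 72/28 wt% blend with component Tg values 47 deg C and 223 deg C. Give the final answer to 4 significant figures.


1/Tg = w1/Tg1 + w2/Tg2 (in Kelvin)
Tg1 = 320.15 K, Tg2 = 496.15 K
1/Tg = 0.72/320.15 + 0.28/496.15
Tg = 355.5 K


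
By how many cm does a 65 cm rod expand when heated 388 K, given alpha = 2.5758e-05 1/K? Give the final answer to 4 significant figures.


dL = L0 * alpha * dT
dL = 65 * 2.5758e-05 * 388
dL = 0.6496 cm


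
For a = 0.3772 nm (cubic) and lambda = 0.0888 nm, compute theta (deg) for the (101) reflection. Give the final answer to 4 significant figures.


d = a / sqrt(h^2+k^2+l^2)
d = 0.3772 / sqrt(2) = 0.266721 nm
lambda = 2*d*sin(theta)  =>  sin(theta) = lambda / (2*d)
sin(theta) = 0.0888 / (2 * 0.266721) = 0.166466
theta = 9.582 deg


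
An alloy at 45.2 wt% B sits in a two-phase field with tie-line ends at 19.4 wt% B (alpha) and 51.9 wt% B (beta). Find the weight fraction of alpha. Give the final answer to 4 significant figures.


f_alpha = (C_beta - C0) / (C_beta - C_alpha)
f_alpha = (51.9 - 45.2) / (51.9 - 19.4)
f_alpha = 0.2062


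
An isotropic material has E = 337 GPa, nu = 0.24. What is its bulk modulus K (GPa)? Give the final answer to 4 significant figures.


K = E / (3*(1-2*nu))
K = 337 / (3*(1-2*0.24))
K = 216 GPa


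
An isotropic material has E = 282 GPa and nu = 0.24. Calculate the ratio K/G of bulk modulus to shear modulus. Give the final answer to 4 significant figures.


G = E / (2*(1+nu))
G = 282 / (2*(1+0.24)) = 113.71 GPa
K = E / (3*(1-2*nu))
K = 282 / (3*(1-2*0.24)) = 180.769 GPa
K/G = 180.769 / 113.71 = 1.59


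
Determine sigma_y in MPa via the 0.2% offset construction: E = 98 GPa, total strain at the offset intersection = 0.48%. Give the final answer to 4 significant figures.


Offset strain = 0.002
Elastic strain at yield = total_strain - offset = 4.8e-03 - 0.002 = 2.8e-03
sigma_y = E * elastic_strain = 98000 * 2.8e-03
sigma_y = 274.4 MPa


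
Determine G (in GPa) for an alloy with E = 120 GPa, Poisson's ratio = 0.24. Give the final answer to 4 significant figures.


G = E / (2*(1+nu))
G = 120 / (2*(1+0.24))
G = 48.39 GPa


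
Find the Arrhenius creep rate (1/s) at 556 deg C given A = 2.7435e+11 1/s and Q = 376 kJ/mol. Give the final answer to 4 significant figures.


rate = A * exp(-Q / (R*T))
T = 556 + 273.15 = 829.15 K
rate = 2.7435e+11 * exp(-376e3 / (8.314 * 829.15))
rate = 5.627e-13 1/s


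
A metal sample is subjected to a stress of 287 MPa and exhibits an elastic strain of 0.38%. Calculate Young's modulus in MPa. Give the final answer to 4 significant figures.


E = sigma / epsilon
epsilon = 0.38% = 3.8e-03
E = 287 / 3.8e-03
E = 75530 MPa


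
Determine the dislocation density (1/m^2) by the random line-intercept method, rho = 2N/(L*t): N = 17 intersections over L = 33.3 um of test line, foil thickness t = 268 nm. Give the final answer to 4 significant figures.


rho = 2N / (L * t)
L = 33.3 um = 3.33e-05 m, t = 268 nm = 2.68e-07 m
rho = 2 * 17 / (3.33e-05 * 2.68e-07)
rho = 3.81e+12 1/m^2


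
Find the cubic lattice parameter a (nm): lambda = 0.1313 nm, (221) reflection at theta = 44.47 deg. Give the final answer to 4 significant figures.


d = lambda / (2*sin(theta))
d = 0.1313 / (2*sin(44.47 deg))
d = 0.093714 nm
a = d * sqrt(h^2+k^2+l^2) = 0.093714 * sqrt(9)
a = 0.2811 nm


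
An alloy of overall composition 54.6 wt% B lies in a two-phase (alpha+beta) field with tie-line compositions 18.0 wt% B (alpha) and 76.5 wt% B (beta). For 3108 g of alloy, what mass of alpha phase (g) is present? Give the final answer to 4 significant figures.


f_alpha = (C_beta - C0) / (C_beta - C_alpha)
f_alpha = (76.5 - 54.6) / (76.5 - 18.0) = 0.374359
m_alpha = f_alpha * m_total = 0.374359 * 3108 = 1164 g


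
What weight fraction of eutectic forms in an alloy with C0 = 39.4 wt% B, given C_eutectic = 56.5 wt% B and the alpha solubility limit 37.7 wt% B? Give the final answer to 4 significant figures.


f_primary = (C_e - C0) / (C_e - C_alpha_max)
f_primary = (56.5 - 39.4) / (56.5 - 37.7)
f_primary = 0.909574
f_eutectic = 1 - 0.909574 = 0.09043


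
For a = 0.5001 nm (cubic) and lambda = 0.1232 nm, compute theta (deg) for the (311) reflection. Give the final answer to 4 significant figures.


d = a / sqrt(h^2+k^2+l^2)
d = 0.5001 / sqrt(11) = 0.150786 nm
lambda = 2*d*sin(theta)  =>  sin(theta) = lambda / (2*d)
sin(theta) = 0.1232 / (2 * 0.150786) = 0.408526
theta = 24.11 deg


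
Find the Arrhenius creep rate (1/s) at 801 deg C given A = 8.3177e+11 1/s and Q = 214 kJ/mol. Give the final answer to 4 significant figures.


rate = A * exp(-Q / (R*T))
T = 801 + 273.15 = 1074.15 K
rate = 8.3177e+11 * exp(-214e3 / (8.314 * 1074.15))
rate = 32.59 1/s


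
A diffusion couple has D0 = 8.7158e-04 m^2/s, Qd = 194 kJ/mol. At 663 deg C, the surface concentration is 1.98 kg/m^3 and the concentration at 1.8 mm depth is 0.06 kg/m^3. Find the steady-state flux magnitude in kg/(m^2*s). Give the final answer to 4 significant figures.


Step 1: D = D0 * exp(-Qd/(R*T))
T = 663 + 273.15 = 936.15 K
D = 8.7158e-04 * exp(-194e3 / (8.314 * 936.15)) = 1.30389e-14 m^2/s
Step 2: J = D * (C1 - C2) / dx
J = 1.30389e-14 * (1.98 - 0.06) / 1.8e-03
J = 1.391e-11 kg/(m^2*s)


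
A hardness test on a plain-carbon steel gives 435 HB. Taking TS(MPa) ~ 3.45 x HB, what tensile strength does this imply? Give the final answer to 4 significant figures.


TS (MPa) = 3.45 * HB
TS = 3.45 * 435
TS = 1501 MPa


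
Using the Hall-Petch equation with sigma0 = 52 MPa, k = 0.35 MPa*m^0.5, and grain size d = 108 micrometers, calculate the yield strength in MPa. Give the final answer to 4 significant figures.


sigma_y = sigma0 + k / sqrt(d)
d = 108 um = 1.08e-04 m
sigma_y = 52 + 0.35 / sqrt(1.08e-04)
sigma_y = 85.68 MPa


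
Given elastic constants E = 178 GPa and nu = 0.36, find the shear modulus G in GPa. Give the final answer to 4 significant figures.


G = E / (2*(1+nu))
G = 178 / (2*(1+0.36))
G = 65.44 GPa


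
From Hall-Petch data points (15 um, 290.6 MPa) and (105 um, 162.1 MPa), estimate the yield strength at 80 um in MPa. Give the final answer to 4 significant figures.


sigma_y = sigma0 + k / sqrt(d)
1/sqrt(d1) = 1/sqrt(1.5e-05) = 258.199;  1/sqrt(d2) = 97.59
k = (sigma1 - sigma2) / (1/sqrt(d1) - 1/sqrt(d2)) = (290.6 - 162.1) / (258.199 - 97.59) = 0.80008 MPa*m^0.5
sigma0 = sigma1 - k/sqrt(d1) = 290.6 - 0.80008*258.199 = 84.0202 MPa
sigma_y(d3) = 84.0202 + 0.80008 / sqrt(8e-05) = 173.5 MPa


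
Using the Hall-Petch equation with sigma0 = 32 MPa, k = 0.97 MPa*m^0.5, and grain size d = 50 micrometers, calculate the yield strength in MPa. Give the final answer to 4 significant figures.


sigma_y = sigma0 + k / sqrt(d)
d = 50 um = 5e-05 m
sigma_y = 32 + 0.97 / sqrt(5e-05)
sigma_y = 169.2 MPa


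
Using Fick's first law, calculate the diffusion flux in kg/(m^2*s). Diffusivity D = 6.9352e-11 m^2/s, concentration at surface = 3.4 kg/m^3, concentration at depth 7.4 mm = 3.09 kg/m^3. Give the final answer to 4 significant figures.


J = -D * (dC/dx) = D * (C1 - C2) / dx
J = 6.9352e-11 * (3.4 - 3.09) / 7.4e-03
J = 2.905e-09 kg/(m^2*s)


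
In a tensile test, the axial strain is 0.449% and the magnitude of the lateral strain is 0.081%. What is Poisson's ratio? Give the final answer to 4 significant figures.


nu = -epsilon_lat / epsilon_axial
Lateral strain is contraction (negative), so using magnitudes:
nu = 0.081 / 0.449
nu = 0.1804


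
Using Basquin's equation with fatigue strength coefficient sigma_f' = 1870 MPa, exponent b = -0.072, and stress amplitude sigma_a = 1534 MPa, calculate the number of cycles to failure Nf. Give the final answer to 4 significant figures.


sigma_a = sigma_f' * (2*Nf)^b
2*Nf = (sigma_a / sigma_f')^(1/b)
2*Nf = (1534 / 1870)^(1/-0.072)
2*Nf = 15.6556
Nf = 7.828 cycles


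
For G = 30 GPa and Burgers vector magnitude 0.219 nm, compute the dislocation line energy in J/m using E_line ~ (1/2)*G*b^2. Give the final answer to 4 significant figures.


E = G*b^2/2
b = 0.219 nm = 2.19e-10 m
G = 30 GPa = 3e+10 Pa
E = 0.5 * 3e+10 * (2.19e-10)^2
E = 7.194e-10 J/m


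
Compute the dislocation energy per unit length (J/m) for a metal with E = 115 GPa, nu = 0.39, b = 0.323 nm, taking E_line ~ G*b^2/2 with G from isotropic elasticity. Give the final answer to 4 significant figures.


Step 1: G = E / (2*(1+nu))
G = 115 / (2*(1+0.39)) = 41.3669 GPa = 4.13669e+10 Pa
Step 2: E_line = G*b^2/2
b = 0.323 nm = 3.23e-10 m
E_line = 0.5 * 4.13669e+10 * (3.23e-10)^2 = 2.158e-09 J/m


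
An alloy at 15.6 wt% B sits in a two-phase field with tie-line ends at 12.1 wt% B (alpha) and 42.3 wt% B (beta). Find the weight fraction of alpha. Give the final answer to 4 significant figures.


f_alpha = (C_beta - C0) / (C_beta - C_alpha)
f_alpha = (42.3 - 15.6) / (42.3 - 12.1)
f_alpha = 0.8841


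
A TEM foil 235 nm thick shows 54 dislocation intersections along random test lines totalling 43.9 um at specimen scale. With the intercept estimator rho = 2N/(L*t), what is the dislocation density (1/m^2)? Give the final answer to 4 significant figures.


rho = 2N / (L * t)
L = 43.9 um = 4.39e-05 m, t = 235 nm = 2.35e-07 m
rho = 2 * 54 / (4.39e-05 * 2.35e-07)
rho = 1.047e+13 1/m^2


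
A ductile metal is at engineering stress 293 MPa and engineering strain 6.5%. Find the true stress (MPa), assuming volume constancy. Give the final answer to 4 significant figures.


sigma_true = sigma_eng * (1 + epsilon_eng)
sigma_true = 293 * (1 + 0.065)
sigma_true = 312 MPa


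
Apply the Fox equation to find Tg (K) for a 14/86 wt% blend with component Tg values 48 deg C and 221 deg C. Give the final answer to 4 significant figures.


1/Tg = w1/Tg1 + w2/Tg2 (in Kelvin)
Tg1 = 321.15 K, Tg2 = 494.15 K
1/Tg = 0.14/321.15 + 0.86/494.15
Tg = 459.5 K


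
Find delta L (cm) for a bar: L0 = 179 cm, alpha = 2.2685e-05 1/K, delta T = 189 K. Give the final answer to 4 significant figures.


dL = L0 * alpha * dT
dL = 179 * 2.2685e-05 * 189
dL = 0.7675 cm


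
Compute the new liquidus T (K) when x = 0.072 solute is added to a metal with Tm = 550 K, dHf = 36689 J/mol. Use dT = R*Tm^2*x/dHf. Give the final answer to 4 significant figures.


dT = R*Tm^2*x / dHf
dT = 8.314 * 550^2 * 0.072 / 36689
dT = 4.93551 K
T_new = 550 - 4.93551 = 545.1 K


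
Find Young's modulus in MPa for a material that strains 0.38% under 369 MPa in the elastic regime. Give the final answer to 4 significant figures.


E = sigma / epsilon
epsilon = 0.38% = 3.8e-03
E = 369 / 3.8e-03
E = 97110 MPa


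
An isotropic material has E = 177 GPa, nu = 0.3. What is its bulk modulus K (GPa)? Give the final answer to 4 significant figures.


K = E / (3*(1-2*nu))
K = 177 / (3*(1-2*0.3))
K = 147.5 GPa


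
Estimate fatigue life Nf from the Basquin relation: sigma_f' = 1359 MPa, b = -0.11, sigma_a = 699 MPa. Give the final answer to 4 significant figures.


sigma_a = sigma_f' * (2*Nf)^b
2*Nf = (sigma_a / sigma_f')^(1/b)
2*Nf = (699 / 1359)^(1/-0.11)
2*Nf = 421.628
Nf = 210.8 cycles


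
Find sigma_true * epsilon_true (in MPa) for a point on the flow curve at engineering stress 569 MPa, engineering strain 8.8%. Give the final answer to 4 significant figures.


sigma_true = sigma_eng * (1 + epsilon_eng)
sigma_true = 569 * (1 + 0.088) = 619.072 MPa
epsilon_true = ln(1 + epsilon_eng)
epsilon_true = ln(1 + 0.088) = 0.0843411
sigma_true * epsilon_true = 619.072 * 0.0843411 = 52.21 MPa


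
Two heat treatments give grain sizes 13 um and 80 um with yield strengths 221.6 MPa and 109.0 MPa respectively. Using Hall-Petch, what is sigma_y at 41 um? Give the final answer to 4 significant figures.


sigma_y = sigma0 + k / sqrt(d)
1/sqrt(d1) = 1/sqrt(1.3e-05) = 277.35;  1/sqrt(d2) = 111.803
k = (sigma1 - sigma2) / (1/sqrt(d1) - 1/sqrt(d2)) = (221.6 - 109.0) / (277.35 - 111.803) = 0.680171 MPa*m^0.5
sigma0 = sigma1 - k/sqrt(d1) = 221.6 - 0.680171*277.35 = 32.9546 MPa
sigma_y(d3) = 32.9546 + 0.680171 / sqrt(4.1e-05) = 139.2 MPa


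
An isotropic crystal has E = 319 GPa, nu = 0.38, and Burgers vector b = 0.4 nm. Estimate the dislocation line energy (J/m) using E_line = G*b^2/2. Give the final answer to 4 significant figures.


Step 1: G = E / (2*(1+nu))
G = 319 / (2*(1+0.38)) = 115.58 GPa = 1.1558e+11 Pa
Step 2: E_line = G*b^2/2
b = 0.4 nm = 4e-10 m
E_line = 0.5 * 1.1558e+11 * (4e-10)^2 = 9.246e-09 J/m


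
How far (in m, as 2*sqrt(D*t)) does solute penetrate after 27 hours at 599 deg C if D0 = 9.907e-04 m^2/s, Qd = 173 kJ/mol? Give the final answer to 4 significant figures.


Step 1: D = D0 * exp(-Qd/(R*T))
T = 872.15 K
D = 9.907e-04 * exp(-173e3 / (8.314 * 872.15)) = 4.30809e-14 m^2/s
Step 2: L = 2*sqrt(D*t)
t = 27 h = 97200 s
L = 2*sqrt(4.30809e-14 * 97200) = 1.294e-04 m


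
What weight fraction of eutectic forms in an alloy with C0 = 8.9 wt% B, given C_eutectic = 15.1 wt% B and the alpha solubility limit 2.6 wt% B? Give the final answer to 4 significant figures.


f_primary = (C_e - C0) / (C_e - C_alpha_max)
f_primary = (15.1 - 8.9) / (15.1 - 2.6)
f_primary = 0.496
f_eutectic = 1 - 0.496 = 0.504


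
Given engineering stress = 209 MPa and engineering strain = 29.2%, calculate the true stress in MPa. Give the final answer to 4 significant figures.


sigma_true = sigma_eng * (1 + epsilon_eng)
sigma_true = 209 * (1 + 0.292)
sigma_true = 270 MPa


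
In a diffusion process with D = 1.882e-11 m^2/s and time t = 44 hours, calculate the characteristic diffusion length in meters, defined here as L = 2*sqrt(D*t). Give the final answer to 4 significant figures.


t = 44 hr = 158400 s
Diffusion length = 2*sqrt(D*t)
= 2*sqrt(1.882e-11 * 158400)
= 3.453e-03 m


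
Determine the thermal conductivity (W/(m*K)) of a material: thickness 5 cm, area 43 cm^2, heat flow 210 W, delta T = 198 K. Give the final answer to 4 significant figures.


k = Q*L / (A*dT)
L = 0.05 m, A = 4.3e-03 m^2
k = 210 * 0.05 / (4.3e-03 * 198)
k = 12.33 W/(m*K)


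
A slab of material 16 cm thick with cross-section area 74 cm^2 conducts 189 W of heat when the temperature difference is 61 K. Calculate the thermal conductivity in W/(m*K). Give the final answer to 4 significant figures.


k = Q*L / (A*dT)
L = 0.16 m, A = 7.4e-03 m^2
k = 189 * 0.16 / (7.4e-03 * 61)
k = 66.99 W/(m*K)


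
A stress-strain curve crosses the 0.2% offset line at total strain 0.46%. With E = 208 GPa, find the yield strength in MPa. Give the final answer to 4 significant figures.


Offset strain = 0.002
Elastic strain at yield = total_strain - offset = 4.6e-03 - 0.002 = 2.6e-03
sigma_y = E * elastic_strain = 208000 * 2.6e-03
sigma_y = 540.8 MPa


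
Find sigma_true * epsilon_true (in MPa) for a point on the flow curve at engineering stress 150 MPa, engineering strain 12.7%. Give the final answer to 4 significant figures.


sigma_true = sigma_eng * (1 + epsilon_eng)
sigma_true = 150 * (1 + 0.127) = 169.05 MPa
epsilon_true = ln(1 + epsilon_eng)
epsilon_true = ln(1 + 0.127) = 0.119559
sigma_true * epsilon_true = 169.05 * 0.119559 = 20.21 MPa


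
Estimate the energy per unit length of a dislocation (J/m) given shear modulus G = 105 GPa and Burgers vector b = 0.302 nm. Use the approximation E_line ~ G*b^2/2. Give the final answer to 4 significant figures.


E = G*b^2/2
b = 0.302 nm = 3.02e-10 m
G = 105 GPa = 1.05e+11 Pa
E = 0.5 * 1.05e+11 * (3.02e-10)^2
E = 4.788e-09 J/m


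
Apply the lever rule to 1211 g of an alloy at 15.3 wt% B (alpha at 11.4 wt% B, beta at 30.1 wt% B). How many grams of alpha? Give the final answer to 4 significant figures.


f_alpha = (C_beta - C0) / (C_beta - C_alpha)
f_alpha = (30.1 - 15.3) / (30.1 - 11.4) = 0.791444
m_alpha = f_alpha * m_total = 0.791444 * 1211 = 958.4 g


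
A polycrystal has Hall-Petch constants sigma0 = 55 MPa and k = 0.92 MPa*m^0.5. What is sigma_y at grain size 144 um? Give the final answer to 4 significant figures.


sigma_y = sigma0 + k / sqrt(d)
d = 144 um = 1.44e-04 m
sigma_y = 55 + 0.92 / sqrt(1.44e-04)
sigma_y = 131.7 MPa


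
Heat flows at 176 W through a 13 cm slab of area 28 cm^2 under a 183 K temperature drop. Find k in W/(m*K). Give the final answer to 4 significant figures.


k = Q*L / (A*dT)
L = 0.13 m, A = 2.8e-03 m^2
k = 176 * 0.13 / (2.8e-03 * 183)
k = 44.65 W/(m*K)


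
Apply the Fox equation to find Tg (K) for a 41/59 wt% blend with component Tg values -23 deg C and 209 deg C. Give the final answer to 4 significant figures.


1/Tg = w1/Tg1 + w2/Tg2 (in Kelvin)
Tg1 = 250.15 K, Tg2 = 482.15 K
1/Tg = 0.41/250.15 + 0.59/482.15
Tg = 349.3 K


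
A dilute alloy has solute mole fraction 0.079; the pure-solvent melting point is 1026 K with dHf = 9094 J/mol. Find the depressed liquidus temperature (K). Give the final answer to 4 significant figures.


dT = R*Tm^2*x / dHf
dT = 8.314 * 1026^2 * 0.079 / 9094
dT = 76.0286 K
T_new = 1026 - 76.0286 = 950 K


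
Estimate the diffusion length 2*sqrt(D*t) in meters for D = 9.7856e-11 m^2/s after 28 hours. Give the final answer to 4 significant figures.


t = 28 hr = 100800 s
Diffusion length = 2*sqrt(D*t)
= 2*sqrt(9.7856e-11 * 100800)
= 6.281e-03 m


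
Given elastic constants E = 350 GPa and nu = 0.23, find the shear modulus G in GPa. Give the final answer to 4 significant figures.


G = E / (2*(1+nu))
G = 350 / (2*(1+0.23))
G = 142.3 GPa


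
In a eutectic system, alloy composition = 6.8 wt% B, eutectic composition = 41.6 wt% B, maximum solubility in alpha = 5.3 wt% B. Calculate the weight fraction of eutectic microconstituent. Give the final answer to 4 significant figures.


f_primary = (C_e - C0) / (C_e - C_alpha_max)
f_primary = (41.6 - 6.8) / (41.6 - 5.3)
f_primary = 0.958678
f_eutectic = 1 - 0.958678 = 0.04132


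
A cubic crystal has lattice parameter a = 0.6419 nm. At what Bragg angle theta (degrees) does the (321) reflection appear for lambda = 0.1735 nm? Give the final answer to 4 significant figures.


d = a / sqrt(h^2+k^2+l^2)
d = 0.6419 / sqrt(14) = 0.171555 nm
lambda = 2*d*sin(theta)  =>  sin(theta) = lambda / (2*d)
sin(theta) = 0.1735 / (2 * 0.171555) = 0.505669
theta = 30.38 deg


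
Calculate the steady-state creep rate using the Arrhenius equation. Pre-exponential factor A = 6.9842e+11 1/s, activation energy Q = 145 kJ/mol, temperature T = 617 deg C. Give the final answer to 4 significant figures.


rate = A * exp(-Q / (R*T))
T = 617 + 273.15 = 890.15 K
rate = 6.9842e+11 * exp(-145e3 / (8.314 * 890.15))
rate = 2163 1/s


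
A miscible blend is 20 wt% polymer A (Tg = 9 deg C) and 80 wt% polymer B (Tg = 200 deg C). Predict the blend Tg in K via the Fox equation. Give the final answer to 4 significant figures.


1/Tg = w1/Tg1 + w2/Tg2 (in Kelvin)
Tg1 = 282.15 K, Tg2 = 473.15 K
1/Tg = 0.2/282.15 + 0.8/473.15
Tg = 416.7 K


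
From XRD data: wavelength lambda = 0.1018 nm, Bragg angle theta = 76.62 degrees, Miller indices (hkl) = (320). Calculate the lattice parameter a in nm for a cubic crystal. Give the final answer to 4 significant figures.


d = lambda / (2*sin(theta))
d = 0.1018 / (2*sin(76.62 deg))
d = 0.0523201 nm
a = d * sqrt(h^2+k^2+l^2) = 0.0523201 * sqrt(13)
a = 0.1886 nm


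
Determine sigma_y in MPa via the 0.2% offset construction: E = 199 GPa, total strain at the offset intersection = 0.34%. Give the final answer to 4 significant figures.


Offset strain = 0.002
Elastic strain at yield = total_strain - offset = 3.4e-03 - 0.002 = 1.4e-03
sigma_y = E * elastic_strain = 199000 * 1.4e-03
sigma_y = 278.6 MPa


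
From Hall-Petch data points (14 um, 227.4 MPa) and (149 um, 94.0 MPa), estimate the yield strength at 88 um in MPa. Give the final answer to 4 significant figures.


sigma_y = sigma0 + k / sqrt(d)
1/sqrt(d1) = 1/sqrt(1.4e-05) = 267.261;  1/sqrt(d2) = 81.9232
k = (sigma1 - sigma2) / (1/sqrt(d1) - 1/sqrt(d2)) = (227.4 - 94.0) / (267.261 - 81.9232) = 0.719766 MPa*m^0.5
sigma0 = sigma1 - k/sqrt(d1) = 227.4 - 0.719766*267.261 = 35.0345 MPa
sigma_y(d3) = 35.0345 + 0.719766 / sqrt(8.8e-05) = 111.8 MPa


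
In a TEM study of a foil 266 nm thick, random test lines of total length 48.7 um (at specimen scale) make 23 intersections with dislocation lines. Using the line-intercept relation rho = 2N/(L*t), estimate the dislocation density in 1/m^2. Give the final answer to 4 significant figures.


rho = 2N / (L * t)
L = 48.7 um = 4.87e-05 m, t = 266 nm = 2.66e-07 m
rho = 2 * 23 / (4.87e-05 * 2.66e-07)
rho = 3.551e+12 1/m^2


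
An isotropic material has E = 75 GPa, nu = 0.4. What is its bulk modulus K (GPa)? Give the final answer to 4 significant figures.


K = E / (3*(1-2*nu))
K = 75 / (3*(1-2*0.4))
K = 125 GPa


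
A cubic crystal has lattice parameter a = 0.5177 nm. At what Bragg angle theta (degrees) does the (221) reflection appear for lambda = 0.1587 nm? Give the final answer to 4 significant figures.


d = a / sqrt(h^2+k^2+l^2)
d = 0.5177 / sqrt(9) = 0.172567 nm
lambda = 2*d*sin(theta)  =>  sin(theta) = lambda / (2*d)
sin(theta) = 0.1587 / (2 * 0.172567) = 0.459822
theta = 27.38 deg


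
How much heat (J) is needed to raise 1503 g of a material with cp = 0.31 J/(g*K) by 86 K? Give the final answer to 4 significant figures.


Q = m * cp * dT
Q = 1503 * 0.31 * 86
Q = 40070 J


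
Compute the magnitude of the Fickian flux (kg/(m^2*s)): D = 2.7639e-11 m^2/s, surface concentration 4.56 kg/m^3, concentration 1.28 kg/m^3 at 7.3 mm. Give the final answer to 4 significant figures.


J = -D * (dC/dx) = D * (C1 - C2) / dx
J = 2.7639e-11 * (4.56 - 1.28) / 7.3e-03
J = 1.242e-08 kg/(m^2*s)


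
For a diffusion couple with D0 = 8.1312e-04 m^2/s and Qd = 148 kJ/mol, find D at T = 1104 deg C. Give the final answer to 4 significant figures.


D = D0 * exp(-Qd / (R*T))
T = 1377.15 K
D = 8.1312e-04 * exp(-148e3 / (8.314 * 1377.15))
D = 1.979e-09 m^2/s


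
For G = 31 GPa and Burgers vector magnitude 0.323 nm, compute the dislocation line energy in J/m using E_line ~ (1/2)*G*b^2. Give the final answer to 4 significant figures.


E = G*b^2/2
b = 0.323 nm = 3.23e-10 m
G = 31 GPa = 3.1e+10 Pa
E = 0.5 * 3.1e+10 * (3.23e-10)^2
E = 1.617e-09 J/m


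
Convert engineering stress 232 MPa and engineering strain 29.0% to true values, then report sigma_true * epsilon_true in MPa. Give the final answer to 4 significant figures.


sigma_true = sigma_eng * (1 + epsilon_eng)
sigma_true = 232 * (1 + 0.29) = 299.28 MPa
epsilon_true = ln(1 + epsilon_eng)
epsilon_true = ln(1 + 0.29) = 0.254642
sigma_true * epsilon_true = 299.28 * 0.254642 = 76.21 MPa


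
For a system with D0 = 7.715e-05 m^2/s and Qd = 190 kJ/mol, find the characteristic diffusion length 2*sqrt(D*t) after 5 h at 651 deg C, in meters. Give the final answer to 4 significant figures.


Step 1: D = D0 * exp(-Qd/(R*T))
T = 924.15 K
D = 7.715e-05 * exp(-190e3 / (8.314 * 924.15)) = 1.40541e-15 m^2/s
Step 2: L = 2*sqrt(D*t)
t = 5 h = 18000 s
L = 2*sqrt(1.40541e-15 * 18000) = 1.006e-05 m


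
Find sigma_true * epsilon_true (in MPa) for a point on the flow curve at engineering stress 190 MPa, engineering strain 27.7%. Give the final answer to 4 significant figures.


sigma_true = sigma_eng * (1 + epsilon_eng)
sigma_true = 190 * (1 + 0.277) = 242.63 MPa
epsilon_true = ln(1 + epsilon_eng)
epsilon_true = ln(1 + 0.277) = 0.244514
sigma_true * epsilon_true = 242.63 * 0.244514 = 59.33 MPa


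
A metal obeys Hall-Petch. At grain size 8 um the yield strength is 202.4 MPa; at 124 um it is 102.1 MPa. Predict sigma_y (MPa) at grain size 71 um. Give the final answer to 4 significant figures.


sigma_y = sigma0 + k / sqrt(d)
1/sqrt(d1) = 1/sqrt(8e-06) = 353.553;  1/sqrt(d2) = 89.8027
k = (sigma1 - sigma2) / (1/sqrt(d1) - 1/sqrt(d2)) = (202.4 - 102.1) / (353.553 - 89.8027) = 0.380283 MPa*m^0.5
sigma0 = sigma1 - k/sqrt(d1) = 202.4 - 0.380283*353.553 = 67.9496 MPa
sigma_y(d3) = 67.9496 + 0.380283 / sqrt(7.1e-05) = 113.1 MPa


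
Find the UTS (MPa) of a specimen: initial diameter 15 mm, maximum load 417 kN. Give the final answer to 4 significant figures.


A0 = pi*(d/2)^2 = pi*(15/2)^2 = 176.715 mm^2
UTS = F_max / A0 = 417*1000 / 176.715
UTS = 2360 MPa


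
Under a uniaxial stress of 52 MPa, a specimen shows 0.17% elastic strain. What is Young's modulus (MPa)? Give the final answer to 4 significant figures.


E = sigma / epsilon
epsilon = 0.17% = 1.7e-03
E = 52 / 1.7e-03
E = 30590 MPa


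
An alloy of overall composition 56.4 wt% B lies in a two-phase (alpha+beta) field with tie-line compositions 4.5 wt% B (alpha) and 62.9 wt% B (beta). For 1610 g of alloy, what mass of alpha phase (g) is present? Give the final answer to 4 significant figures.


f_alpha = (C_beta - C0) / (C_beta - C_alpha)
f_alpha = (62.9 - 56.4) / (62.9 - 4.5) = 0.111301
m_alpha = f_alpha * m_total = 0.111301 * 1610 = 179.2 g


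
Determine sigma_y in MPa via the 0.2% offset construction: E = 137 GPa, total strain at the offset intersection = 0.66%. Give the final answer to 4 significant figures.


Offset strain = 0.002
Elastic strain at yield = total_strain - offset = 6.6e-03 - 0.002 = 4.6e-03
sigma_y = E * elastic_strain = 137000 * 4.6e-03
sigma_y = 630.2 MPa


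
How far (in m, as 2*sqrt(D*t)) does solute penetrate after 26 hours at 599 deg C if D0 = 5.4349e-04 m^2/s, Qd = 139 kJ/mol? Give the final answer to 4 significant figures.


Step 1: D = D0 * exp(-Qd/(R*T))
T = 872.15 K
D = 5.4349e-04 * exp(-139e3 / (8.314 * 872.15)) = 2.56998e-12 m^2/s
Step 2: L = 2*sqrt(D*t)
t = 26 h = 93600 s
L = 2*sqrt(2.56998e-12 * 93600) = 9.809e-04 m


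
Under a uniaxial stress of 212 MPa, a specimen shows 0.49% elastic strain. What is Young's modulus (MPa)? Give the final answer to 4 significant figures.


E = sigma / epsilon
epsilon = 0.49% = 4.9e-03
E = 212 / 4.9e-03
E = 43270 MPa


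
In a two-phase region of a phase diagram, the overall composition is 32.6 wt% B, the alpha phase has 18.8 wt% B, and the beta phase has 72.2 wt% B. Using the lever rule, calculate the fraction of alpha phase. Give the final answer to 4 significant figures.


f_alpha = (C_beta - C0) / (C_beta - C_alpha)
f_alpha = (72.2 - 32.6) / (72.2 - 18.8)
f_alpha = 0.7416


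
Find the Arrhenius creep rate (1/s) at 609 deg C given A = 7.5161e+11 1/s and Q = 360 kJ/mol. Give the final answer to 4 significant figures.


rate = A * exp(-Q / (R*T))
T = 609 + 273.15 = 882.15 K
rate = 7.5161e+11 * exp(-360e3 / (8.314 * 882.15))
rate = 3.619e-10 1/s


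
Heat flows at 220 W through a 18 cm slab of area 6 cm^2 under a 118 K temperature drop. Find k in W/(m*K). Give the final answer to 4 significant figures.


k = Q*L / (A*dT)
L = 0.18 m, A = 6e-04 m^2
k = 220 * 0.18 / (6e-04 * 118)
k = 559.3 W/(m*K)


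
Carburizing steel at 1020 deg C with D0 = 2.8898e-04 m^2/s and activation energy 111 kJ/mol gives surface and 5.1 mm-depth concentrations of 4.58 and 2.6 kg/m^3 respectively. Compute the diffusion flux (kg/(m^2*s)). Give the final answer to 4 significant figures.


Step 1: D = D0 * exp(-Qd/(R*T))
T = 1020 + 273.15 = 1293.15 K
D = 2.8898e-04 * exp(-111e3 / (8.314 * 1293.15)) = 9.48518e-09 m^2/s
Step 2: J = D * (C1 - C2) / dx
J = 9.48518e-09 * (4.58 - 2.6) / 5.1e-03
J = 3.682e-06 kg/(m^2*s)


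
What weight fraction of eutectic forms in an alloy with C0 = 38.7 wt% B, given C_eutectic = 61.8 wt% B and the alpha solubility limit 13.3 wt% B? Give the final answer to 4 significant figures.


f_primary = (C_e - C0) / (C_e - C_alpha_max)
f_primary = (61.8 - 38.7) / (61.8 - 13.3)
f_primary = 0.476289
f_eutectic = 1 - 0.476289 = 0.5237


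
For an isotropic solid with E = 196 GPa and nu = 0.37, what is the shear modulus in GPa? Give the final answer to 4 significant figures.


G = E / (2*(1+nu))
G = 196 / (2*(1+0.37))
G = 71.53 GPa


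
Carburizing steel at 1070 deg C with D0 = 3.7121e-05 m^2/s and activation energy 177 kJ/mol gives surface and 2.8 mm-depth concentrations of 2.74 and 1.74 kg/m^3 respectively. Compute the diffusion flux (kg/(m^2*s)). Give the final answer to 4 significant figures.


Step 1: D = D0 * exp(-Qd/(R*T))
T = 1070 + 273.15 = 1343.15 K
D = 3.7121e-05 * exp(-177e3 / (8.314 * 1343.15)) = 4.85179e-12 m^2/s
Step 2: J = D * (C1 - C2) / dx
J = 4.85179e-12 * (2.74 - 1.74) / 2.8e-03
J = 1.733e-09 kg/(m^2*s)


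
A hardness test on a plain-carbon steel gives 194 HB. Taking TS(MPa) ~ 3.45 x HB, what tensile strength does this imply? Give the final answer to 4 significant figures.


TS (MPa) = 3.45 * HB
TS = 3.45 * 194
TS = 669.3 MPa


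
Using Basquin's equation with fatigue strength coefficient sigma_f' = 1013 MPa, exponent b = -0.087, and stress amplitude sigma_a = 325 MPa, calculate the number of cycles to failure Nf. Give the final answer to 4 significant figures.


sigma_a = sigma_f' * (2*Nf)^b
2*Nf = (sigma_a / sigma_f')^(1/b)
2*Nf = (325 / 1013)^(1/-0.087)
2*Nf = 473165
Nf = 236600 cycles


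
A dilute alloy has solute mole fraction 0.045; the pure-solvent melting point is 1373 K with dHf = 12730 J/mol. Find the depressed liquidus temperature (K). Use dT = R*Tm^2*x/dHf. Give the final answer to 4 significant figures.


dT = R*Tm^2*x / dHf
dT = 8.314 * 1373^2 * 0.045 / 12730
dT = 55.4032 K
T_new = 1373 - 55.4032 = 1318 K


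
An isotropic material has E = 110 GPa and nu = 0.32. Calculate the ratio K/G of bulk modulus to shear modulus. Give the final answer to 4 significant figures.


G = E / (2*(1+nu))
G = 110 / (2*(1+0.32)) = 41.6667 GPa
K = E / (3*(1-2*nu))
K = 110 / (3*(1-2*0.32)) = 101.852 GPa
K/G = 101.852 / 41.6667 = 2.444


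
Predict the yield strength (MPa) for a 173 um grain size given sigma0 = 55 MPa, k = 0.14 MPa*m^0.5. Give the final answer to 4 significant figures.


sigma_y = sigma0 + k / sqrt(d)
d = 173 um = 1.73e-04 m
sigma_y = 55 + 0.14 / sqrt(1.73e-04)
sigma_y = 65.64 MPa


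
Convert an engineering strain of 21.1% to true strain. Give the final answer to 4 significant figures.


epsilon_true = ln(1 + epsilon_eng)
epsilon_true = ln(1 + 0.211)
epsilon_true = 0.1914


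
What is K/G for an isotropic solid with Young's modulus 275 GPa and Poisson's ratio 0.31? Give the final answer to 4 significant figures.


G = E / (2*(1+nu))
G = 275 / (2*(1+0.31)) = 104.962 GPa
K = E / (3*(1-2*nu))
K = 275 / (3*(1-2*0.31)) = 241.228 GPa
K/G = 241.228 / 104.962 = 2.298


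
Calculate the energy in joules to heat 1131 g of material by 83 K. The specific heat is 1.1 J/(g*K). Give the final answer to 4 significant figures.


Q = m * cp * dT
Q = 1131 * 1.1 * 83
Q = 103300 J


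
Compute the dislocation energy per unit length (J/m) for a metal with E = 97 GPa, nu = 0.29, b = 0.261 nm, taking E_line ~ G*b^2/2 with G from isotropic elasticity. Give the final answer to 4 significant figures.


Step 1: G = E / (2*(1+nu))
G = 97 / (2*(1+0.29)) = 37.5969 GPa = 3.75969e+10 Pa
Step 2: E_line = G*b^2/2
b = 0.261 nm = 2.61e-10 m
E_line = 0.5 * 3.75969e+10 * (2.61e-10)^2 = 1.281e-09 J/m
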